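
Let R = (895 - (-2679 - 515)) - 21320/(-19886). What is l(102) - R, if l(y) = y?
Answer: -39653401/9943 ≈ -3988.1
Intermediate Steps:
R = 40667587/9943 (R = (895 - 1*(-3194)) - 21320*(-1/19886) = (895 + 3194) + 10660/9943 = 4089 + 10660/9943 = 40667587/9943 ≈ 4090.1)
l(102) - R = 102 - 1*40667587/9943 = 102 - 40667587/9943 = -39653401/9943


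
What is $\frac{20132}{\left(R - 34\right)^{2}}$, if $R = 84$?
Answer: $\frac{5033}{625} \approx 8.0528$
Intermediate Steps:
$\frac{20132}{\left(R - 34\right)^{2}} = \frac{20132}{\left(84 - 34\right)^{2}} = \frac{20132}{50^{2}} = \frac{20132}{2500} = 20132 \cdot \frac{1}{2500} = \frac{5033}{625}$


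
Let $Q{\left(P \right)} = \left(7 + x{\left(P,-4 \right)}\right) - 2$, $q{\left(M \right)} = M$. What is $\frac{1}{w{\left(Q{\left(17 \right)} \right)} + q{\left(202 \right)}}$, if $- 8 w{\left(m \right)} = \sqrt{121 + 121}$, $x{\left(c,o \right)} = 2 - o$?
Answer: $\frac{6464}{1305607} + \frac{44 \sqrt{2}}{1305607} \approx 0.0049986$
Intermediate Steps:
$Q{\left(P \right)} = 11$ ($Q{\left(P \right)} = \left(7 + \left(2 - -4\right)\right) - 2 = \left(7 + \left(2 + 4\right)\right) - 2 = \left(7 + 6\right) - 2 = 13 - 2 = 11$)
$w{\left(m \right)} = - \frac{11 \sqrt{2}}{8}$ ($w{\left(m \right)} = - \frac{\sqrt{121 + 121}}{8} = - \frac{\sqrt{242}}{8} = - \frac{11 \sqrt{2}}{8}$)
$\frac{1}{w{\left(Q{\left(17 \right)} \right)} + q{\left(202 \right)}} = \frac{1}{- \frac{11 \sqrt{2}}{8} + 202} = \frac{1}{202 - \frac{11 \sqrt{2}}{8}}$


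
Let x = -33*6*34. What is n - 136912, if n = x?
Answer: -143644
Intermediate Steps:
x = -6732 (x = -198*34 = -6732)
n = -6732
n - 136912 = -6732 - 136912 = -143644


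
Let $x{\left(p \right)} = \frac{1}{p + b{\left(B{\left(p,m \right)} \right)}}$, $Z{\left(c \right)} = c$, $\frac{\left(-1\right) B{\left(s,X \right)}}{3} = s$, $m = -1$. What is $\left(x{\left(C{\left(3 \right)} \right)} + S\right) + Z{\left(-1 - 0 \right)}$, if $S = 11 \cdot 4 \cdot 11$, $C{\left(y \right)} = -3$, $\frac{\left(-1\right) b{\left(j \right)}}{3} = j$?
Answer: $\frac{14489}{30} \approx 482.97$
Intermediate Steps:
$B{\left(s,X \right)} = - 3 s$
$b{\left(j \right)} = - 3 j$
$S = 484$ ($S = 44 \cdot 11 = 484$)
$x{\left(p \right)} = \frac{1}{10 p}$ ($x{\left(p \right)} = \frac{1}{p - 3 \left(- 3 p\right)} = \frac{1}{p + 9 p} = \frac{1}{10 p}$)
$\left(x{\left(C{\left(3 \right)} \right)} + S\right) + Z{\left(-1 - 0 \right)} = \left(\frac{1}{10 \left(-3\right)} + 484\right) - 1 = \left(\frac{1}{10} \left(- \frac{1}{3}\right) + 484\right) + \left(-1 + 0\right) = \left(- \frac{1}{30} + 484\right) - 1 = \frac{14519}{30} - 1 = \frac{14489}{30}$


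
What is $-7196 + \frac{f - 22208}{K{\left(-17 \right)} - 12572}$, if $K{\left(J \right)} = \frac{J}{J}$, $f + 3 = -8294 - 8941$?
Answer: $- \frac{90421470}{12571} \approx -7192.9$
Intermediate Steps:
$f = -17238$ ($f = -3 - 17235 = -17238$)
$K{\left(J \right)} = 1$
$-7196 + \frac{f - 22208}{K{\left(-17 \right)} - 12572} = -7196 + \frac{-17238 - 22208}{1 - 12572} = -7196 + \frac{-17238 - 22208}{-12571} = -7196 - - \frac{39446}{12571} = -7196 + \frac{39446}{12571} = - \frac{90421470}{12571}$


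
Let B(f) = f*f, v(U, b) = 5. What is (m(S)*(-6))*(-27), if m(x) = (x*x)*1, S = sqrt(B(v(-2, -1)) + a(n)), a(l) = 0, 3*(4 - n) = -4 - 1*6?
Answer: 4050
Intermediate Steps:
n = 22/3 (n = 4 - (-4 - 1*6)/3 = 4 - (-4 - 6)/3 = 4 - 1/3*(-10) = 4 + 10/3 = 22/3 ≈ 7.3333)
B(f) = f**2
S = 5 (S = sqrt(5**2 + 0) = sqrt(25 + 0) = sqrt(25) = 5)
m(x) = x**2 (m(x) = x**2*1 = x**2)
(m(S)*(-6))*(-27) = (5**2*(-6))*(-27) = (25*(-6))*(-27) = -150*(-27) = 4050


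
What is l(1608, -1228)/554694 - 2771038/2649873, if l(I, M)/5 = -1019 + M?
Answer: -74611879787/69993745422 ≈ -1.0660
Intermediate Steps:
l(I, M) = -5095 + 5*M (l(I, M) = 5*(-1019 + M) = -5095 + 5*M)
l(1608, -1228)/554694 - 2771038/2649873 = (-5095 + 5*(-1228))/554694 - 2771038/2649873 = (-5095 - 6140)*(1/554694) - 2771038*1/2649873 = -11235*1/554694 - 2771038/2649873 = -535/26414 - 2771038/2649873 = -74611879787/69993745422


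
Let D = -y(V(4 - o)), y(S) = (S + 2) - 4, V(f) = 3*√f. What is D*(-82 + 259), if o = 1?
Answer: 354 - 531*√3 ≈ -565.72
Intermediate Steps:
y(S) = -2 + S (y(S) = (2 + S) - 4 = -2 + S)
D = 2 - 3*√3 (D = -(-2 + 3*√(4 - 1*1)) = -(-2 + 3*√(4 - 1)) = -(-2 + 3*√3) = 2 - 3*√3 ≈ -3.1962)
D*(-82 + 259) = (2 - 3*√3)*(-82 + 259) = (2 - 3*√3)*177 = 354 - 531*√3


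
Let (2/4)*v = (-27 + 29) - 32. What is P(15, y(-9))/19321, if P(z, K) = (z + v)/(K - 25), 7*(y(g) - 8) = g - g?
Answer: 45/328457 ≈ 0.00013700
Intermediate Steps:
v = -60 (v = 2*((-27 + 29) - 32) = 2*(2 - 32) = 2*(-30) = -60)
y(g) = 8 (y(g) = 8 + (g - g)/7 = 8 + (⅐)*0 = 8 + 0 = 8)
P(z, K) = (-60 + z)/(-25 + K) (P(z, K) = (z - 60)/(K - 25) = (-60 + z)/(-25 + K))
P(15, y(-9))/19321 = ((-60 + 15)/(-25 + 8))/19321 = (-45/(-17))*(1/19321) = -1/17*(-45)*(1/19321) = (45/17)*(1/19321) = 45/328457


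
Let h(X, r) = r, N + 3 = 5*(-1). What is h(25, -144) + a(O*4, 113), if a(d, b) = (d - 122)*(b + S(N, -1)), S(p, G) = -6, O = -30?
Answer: -26038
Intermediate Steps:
N = -8 (N = -3 + 5*(-1) = -3 - 5 = -8)
a(d, b) = (-122 + d)*(-6 + b) (a(d, b) = (d - 122)*(b - 6) = (-122 + d)*(-6 + b))
h(25, -144) + a(O*4, 113) = -144 + (732 - 122*113 - (-180)*4 + 113*(-30*4)) = -144 + (732 - 13786 - 6*(-120) + 113*(-120)) = -144 + (732 - 13786 + 720 - 13560) = -144 - 25894 = -26038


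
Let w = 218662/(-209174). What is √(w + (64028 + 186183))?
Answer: √2736906718608762/104587 ≈ 500.21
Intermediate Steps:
w = -109331/104587 (w = 218662*(-1/209174) = -109331/104587 ≈ -1.0454)
√(w + (64028 + 186183)) = √(-109331/104587 + (64028 + 186183)) = √(-109331/104587 + 250211) = √(26168708526/104587) = √2736906718608762/104587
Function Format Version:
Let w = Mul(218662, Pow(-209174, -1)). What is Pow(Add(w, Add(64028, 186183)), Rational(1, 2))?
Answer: Mul(Rational(1, 104587), Pow(2736906718608762, Rational(1, 2))) ≈ 500.21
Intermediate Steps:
w = Rational(-109331, 104587) (w = Mul(218662, Rational(-1, 209174)) = Rational(-109331, 104587) ≈ -1.0454)
Pow(Add(w, Add(64028, 186183)), Rational(1, 2)) = Pow(Add(Rational(-109331, 104587), Add(64028, 186183)), Rational(1, 2)) = Pow(Add(Rational(-109331, 104587), 250211), Rational(1, 2)) = Pow(Rational(26168708526, 104587), Rational(1, 2)) = Mul(Rational(1, 104587), Pow(2736906718608762, Rational(1, 2)))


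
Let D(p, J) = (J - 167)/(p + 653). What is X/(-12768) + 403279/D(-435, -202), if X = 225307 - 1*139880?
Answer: -374175989953/1570464 ≈ -2.3826e+5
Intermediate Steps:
D(p, J) = (-167 + J)/(653 + p)
X = 85427 (X = 225307 - 139880 = 85427)
X/(-12768) + 403279/D(-435, -202) = 85427/(-12768) + 403279/(((-167 - 202)/(653 - 435))) = 85427*(-1/12768) + 403279/((-369/218)) = -85427/12768 + 403279/(((1/218)*(-369))) = -85427/12768 + 403279/(-369/218) = -85427/12768 + 403279*(-218/369) = -85427/12768 - 87914822/369 = -374175989953/1570464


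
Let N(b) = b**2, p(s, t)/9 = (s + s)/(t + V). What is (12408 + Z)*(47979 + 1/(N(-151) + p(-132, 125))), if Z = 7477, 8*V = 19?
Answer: 22148760291657380/23215211 ≈ 9.5406e+8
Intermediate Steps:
V = 19/8 (V = (1/8)*19 = 19/8 ≈ 2.3750)
p(s, t) = 18*s/(19/8 + t) (p(s, t) = 9*((s + s)/(t + 19/8)) = 9*((2*s)/(19/8 + t)) = 9*(2*s/(19/8 + t)) = 18*s/(19/8 + t))
(12408 + Z)*(47979 + 1/(N(-151) + p(-132, 125))) = (12408 + 7477)*(47979 + 1/((-151)**2 + 144*(-132)/(19 + 8*125))) = 19885*(47979 + 1/(22801 + 144*(-132)/(19 + 1000))) = 19885*(47979 + 1/(22801 + 144*(-132)/1019)) = 19885*(47979 + 1/(22801 + 144*(-132)*(1/1019))) = 19885*(47979 + 1/(22801 - 19008/1019)) = 19885*(47979 + 1/(23215211/1019)) = 19885*(47979 + 1019/23215211) = 19885*(1113842609588/23215211) = 22148760291657380/23215211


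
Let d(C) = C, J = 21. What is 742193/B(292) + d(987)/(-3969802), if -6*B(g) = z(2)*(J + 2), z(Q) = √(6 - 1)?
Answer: -987/3969802 - 4453158*√5/115 ≈ -86588.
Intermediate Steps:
z(Q) = √5
B(g) = -23*√5/6 (B(g) = -√5*(21 + 2)/6 = -√5*23/6 = -23*√5/6)
742193/B(292) + d(987)/(-3969802) = 742193/((-23*√5/6)) + 987/(-3969802) = 742193*(-6*√5/115) + 987*(-1/3969802) = -4453158*√5/115 - 987/3969802 = -987/3969802 - 4453158*√5/115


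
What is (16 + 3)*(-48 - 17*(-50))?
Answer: 15238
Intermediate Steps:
(16 + 3)*(-48 - 17*(-50)) = 19*(-48 + 850) = 19*802 = 15238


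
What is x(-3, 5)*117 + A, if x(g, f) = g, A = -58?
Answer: -409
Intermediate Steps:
x(-3, 5)*117 + A = -3*117 - 58 = -351 - 58 = -409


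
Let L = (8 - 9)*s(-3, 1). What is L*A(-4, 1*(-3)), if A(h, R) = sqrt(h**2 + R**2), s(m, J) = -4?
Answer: 20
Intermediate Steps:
A(h, R) = sqrt(R**2 + h**2)
L = 4 (L = (8 - 9)*(-4) = -1*(-4) = 4)
L*A(-4, 1*(-3)) = 4*sqrt((1*(-3))**2 + (-4)**2) = 4*sqrt((-3)**2 + 16) = 4*sqrt(9 + 16) = 4*sqrt(25) = 4*5 = 20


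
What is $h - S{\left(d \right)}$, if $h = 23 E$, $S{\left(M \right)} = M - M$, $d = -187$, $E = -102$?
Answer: $-2346$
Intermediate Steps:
$S{\left(M \right)} = 0$
$h = -2346$ ($h = 23 \left(-102\right) = -2346$)
$h - S{\left(d \right)} = -2346 - 0 = -2346 + 0 = -2346$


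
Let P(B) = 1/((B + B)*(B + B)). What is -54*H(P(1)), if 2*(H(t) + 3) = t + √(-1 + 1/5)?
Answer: 621/4 - 54*I*√5/5 ≈ 155.25 - 24.15*I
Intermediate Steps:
P(B) = 1/(4*B²) (P(B) = 1/((2*B)*(2*B)) = 1/(4*B²))
H(t) = -3 + t/2 + I*√5/5 (H(t) = -3 + (t + √(-1 + 1/5))/2 = -3 + (t + √(-1 + ⅕))/2 = -3 + (t + √(-⅘))/2 = -3 + (t + 2*I*√5/5)/2 = -3 + (t/2 + I*√5/5) = -3 + t/2 + I*√5/5)
-54*H(P(1)) = -54*(-3 + ((¼)/1²)/2 + I*√5/5) = -54*(-3 + ((¼)*1)/2 + I*√5/5) = -54*(-3 + (½)*(¼) + I*√5/5) = -54*(-3 + ⅛ + I*√5/5) = -54*(-23/8 + I*√5/5) = 621/4 - 54*I*√5/5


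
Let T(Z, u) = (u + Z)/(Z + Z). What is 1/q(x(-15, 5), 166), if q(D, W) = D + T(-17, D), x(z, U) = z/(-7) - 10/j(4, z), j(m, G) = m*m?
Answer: 112/221 ≈ 0.50679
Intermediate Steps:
j(m, G) = m²
T(Z, u) = (Z + u)/(2*Z) (T(Z, u) = (Z + u)/((2*Z)) = (Z + u)*(1/(2*Z)) = (Z + u)/(2*Z))
x(z, U) = -5/8 - z/7 (x(z, U) = z/(-7) - 10/(4²) = z*(-⅐) - 10/16 = -z/7 - 10*1/16 = -z/7 - 5/8 = -5/8 - z/7)
q(D, W) = ½ + 33*D/34 (q(D, W) = D + (½)*(-17 + D)/(-17) = D + (½)*(-1/17)*(-17 + D) = D + (½ - D/34) = ½ + 33*D/34)
1/q(x(-15, 5), 166) = 1/(½ + 33*(-5/8 - ⅐*(-15))/34) = 1/(½ + 33*(-5/8 + 15/7)/34) = 1/(½ + (33/34)*(85/56)) = 1/(½ + 165/112) = 1/(221/112) = 112/221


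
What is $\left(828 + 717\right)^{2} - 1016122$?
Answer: $1370903$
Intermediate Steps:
$\left(828 + 717\right)^{2} - 1016122 = 1545^{2} - 1016122 = 2387025 - 1016122 = 1370903$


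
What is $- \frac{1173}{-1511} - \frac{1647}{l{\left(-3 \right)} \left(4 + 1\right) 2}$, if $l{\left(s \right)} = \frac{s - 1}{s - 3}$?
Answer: $- \frac{7442391}{30220} \approx -246.27$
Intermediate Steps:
$l{\left(s \right)} = \frac{-1 + s}{-3 + s}$
$- \frac{1173}{-1511} - \frac{1647}{l{\left(-3 \right)} \left(4 + 1\right) 2} = - \frac{1173}{-1511} - \frac{1647}{\frac{-1 - 3}{-3 - 3} \left(4 + 1\right) 2} = \left(-1173\right) \left(- \frac{1}{1511}\right) - \frac{1647}{\frac{1}{-6} \left(-4\right) 5 \cdot 2} = \frac{1173}{1511} - \frac{1647}{\left(- \frac{1}{6}\right) \left(-4\right) 5 \cdot 2} = \frac{1173}{1511} - \frac{1647}{\frac{2}{3} \cdot 5 \cdot 2} = \frac{1173}{1511} - \frac{1647}{\frac{10}{3} \cdot 2} = \frac{1173}{1511} - \frac{1647}{\frac{20}{3}} = \frac{1173}{1511} - \frac{4941}{20} = - \frac{7442391}{30220}$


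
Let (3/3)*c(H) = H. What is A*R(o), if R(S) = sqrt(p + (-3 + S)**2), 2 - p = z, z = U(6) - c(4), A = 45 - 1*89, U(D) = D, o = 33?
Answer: -1320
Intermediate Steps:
c(H) = H
A = -44 (A = 45 - 89 = -44)
z = 2 (z = 6 - 1*4 = 6 - 4 = 2)
p = 0 (p = 2 - 1*2 = 2 - 2 = 0)
R(S) = sqrt((-3 + S)**2) (R(S) = sqrt(0 + (-3 + S)**2) = sqrt((-3 + S)**2))
A*R(o) = -44*sqrt((-3 + 33)**2) = -44*sqrt(30**2) = -44*sqrt(900) = -44*30 = -1320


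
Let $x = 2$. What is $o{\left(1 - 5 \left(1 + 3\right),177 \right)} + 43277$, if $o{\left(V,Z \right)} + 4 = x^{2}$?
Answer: $43277$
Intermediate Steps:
$o{\left(V,Z \right)} = 0$ ($o{\left(V,Z \right)} = -4 + 2^{2} = -4 + 4 = 0$)
$o{\left(1 - 5 \left(1 + 3\right),177 \right)} + 43277 = 0 + 43277 = 43277$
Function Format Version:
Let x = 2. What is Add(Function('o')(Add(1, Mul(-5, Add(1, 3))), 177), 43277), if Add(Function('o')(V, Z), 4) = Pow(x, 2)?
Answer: 43277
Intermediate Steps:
Function('o')(V, Z) = 0 (Function('o')(V, Z) = Add(-4, Pow(2, 2)) = Add(-4, 4) = 0)
Add(Function('o')(Add(1, Mul(-5, Add(1, 3))), 177), 43277) = Add(0, 43277) = 43277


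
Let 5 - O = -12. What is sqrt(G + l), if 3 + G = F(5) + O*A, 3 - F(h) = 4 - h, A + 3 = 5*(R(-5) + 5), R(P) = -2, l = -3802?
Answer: I*sqrt(3597) ≈ 59.975*I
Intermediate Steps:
A = 12 (A = -3 + 5*(-2 + 5) = -3 + 5*3 = -3 + 15 = 12)
O = 17 (O = 5 - 1*(-12) = 5 + 12 = 17)
F(h) = -1 + h (F(h) = 3 - (4 - h) = 3 + (-4 + h) = -1 + h)
G = 205 (G = -3 + ((-1 + 5) + 17*12) = -3 + (4 + 204) = -3 + 208 = 205)
sqrt(G + l) = sqrt(205 - 3802) = sqrt(-3597) = I*sqrt(3597)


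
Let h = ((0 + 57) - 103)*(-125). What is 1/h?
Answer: 1/5750 ≈ 0.00017391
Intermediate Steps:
h = 5750 (h = (57 - 103)*(-125) = -46*(-125) = 5750)
1/h = 1/5750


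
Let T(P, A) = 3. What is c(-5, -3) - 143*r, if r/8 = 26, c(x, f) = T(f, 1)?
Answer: -29741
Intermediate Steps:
c(x, f) = 3
r = 208 (r = 8*26 = 208)
c(-5, -3) - 143*r = 3 - 143*208 = 3 - 29744 = -29741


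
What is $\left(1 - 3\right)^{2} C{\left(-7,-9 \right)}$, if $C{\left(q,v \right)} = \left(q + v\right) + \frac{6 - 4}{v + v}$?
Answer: $- \frac{580}{9} \approx -64.444$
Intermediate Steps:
$C{\left(q,v \right)} = q + v + \frac{1}{v}$ ($C{\left(q,v \right)} = \left(q + v\right) + \frac{2}{2 v} = \left(q + v\right) + 2 \frac{1}{2 v} = \left(q + v\right) + \frac{1}{v} = q + v + \frac{1}{v}$)
$\left(1 - 3\right)^{2} C{\left(-7,-9 \right)} = \left(1 - 3\right)^{2} \left(-7 - 9 + \frac{1}{-9}\right) = \left(-2\right)^{2} \left(-7 - 9 - \frac{1}{9}\right) = 4 \left(- \frac{145}{9}\right) = - \frac{580}{9}$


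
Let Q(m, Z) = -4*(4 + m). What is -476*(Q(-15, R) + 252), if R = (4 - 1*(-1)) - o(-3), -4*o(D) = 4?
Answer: -140896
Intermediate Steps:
o(D) = -1 (o(D) = -¼*4 = -1)
R = 6 (R = (4 - 1*(-1)) - 1*(-1) = (4 + 1) + 1 = 5 + 1 = 6)
Q(m, Z) = -16 - 4*m
-476*(Q(-15, R) + 252) = -476*((-16 - 4*(-15)) + 252) = -476*((-16 + 60) + 252) = -476*(44 + 252) = -476*296 = -140896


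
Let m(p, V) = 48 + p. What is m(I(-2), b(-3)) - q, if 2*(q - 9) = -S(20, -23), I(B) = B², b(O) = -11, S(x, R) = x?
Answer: 53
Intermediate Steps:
q = -1 (q = 9 + (-1*20)/2 = 9 + (½)*(-20) = 9 - 10 = -1)
m(I(-2), b(-3)) - q = (48 + (-2)²) - 1*(-1) = (48 + 4) + 1 = 52 + 1 = 53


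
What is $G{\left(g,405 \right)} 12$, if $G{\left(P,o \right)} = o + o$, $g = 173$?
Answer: $9720$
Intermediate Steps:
$G{\left(P,o \right)} = 2 o$
$G{\left(g,405 \right)} 12 = 2 \cdot 405 \cdot 12 = 810 \cdot 12 = 9720$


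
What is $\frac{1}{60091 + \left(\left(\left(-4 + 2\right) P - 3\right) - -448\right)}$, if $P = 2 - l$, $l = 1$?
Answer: $\frac{1}{60534} \approx 1.652 \cdot 10^{-5}$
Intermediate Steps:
$P = 1$ ($P = 2 - 1 = 1$)
$\frac{1}{60091 + \left(\left(\left(-4 + 2\right) P - 3\right) - -448\right)} = \frac{1}{60091 - \left(-445 - \left(-4 + 2\right) 1\right)} = \frac{1}{60091 + \left(\left(\left(-2\right) 1 - 3\right) + 448\right)} = \frac{1}{60091 + \left(\left(-2 - 3\right) + 448\right)} = \frac{1}{60091 + \left(-5 + 448\right)} = \frac{1}{60091 + 443} = \frac{1}{60534}$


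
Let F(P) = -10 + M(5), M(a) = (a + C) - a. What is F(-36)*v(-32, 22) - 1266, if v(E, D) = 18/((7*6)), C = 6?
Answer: -8874/7 ≈ -1267.7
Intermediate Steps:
M(a) = 6 (M(a) = (a + 6) - a = (6 + a) - a = 6)
F(P) = -4 (F(P) = -10 + 6 = -4)
v(E, D) = 3/7 (v(E, D) = 18/42 = 18*(1/42) = 3/7)
F(-36)*v(-32, 22) - 1266 = -4*3/7 - 1266 = -12/7 - 1266 = -8874/7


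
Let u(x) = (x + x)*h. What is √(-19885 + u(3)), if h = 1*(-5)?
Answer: I*√19915 ≈ 141.12*I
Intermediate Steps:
h = -5
u(x) = -10*x (u(x) = (x + x)*(-5) = (2*x)*(-5) = -10*x)
√(-19885 + u(3)) = √(-19885 - 10*3) = √(-19885 - 30) = √(-19915) = I*√19915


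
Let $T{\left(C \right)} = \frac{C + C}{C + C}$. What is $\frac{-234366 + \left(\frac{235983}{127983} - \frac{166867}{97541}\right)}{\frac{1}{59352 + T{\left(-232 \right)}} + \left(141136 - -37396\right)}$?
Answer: $- \frac{57883565053563217556}{44093744430079499997} \approx -1.3127$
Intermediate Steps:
$T{\left(C \right)} = 1$ ($T{\left(C \right)} = \frac{2 C}{2 C} = 2 C \frac{1}{2 C} = 1$)
$\frac{-234366 + \left(\frac{235983}{127983} - \frac{166867}{97541}\right)}{\frac{1}{59352 + T{\left(-232 \right)}} + \left(141136 - -37396\right)} = \frac{-234366 + \left(\frac{235983}{127983} - \frac{166867}{97541}\right)}{\frac{1}{59352 + 1} + \left(141136 - -37396\right)} = \frac{-234366 + \left(235983 \cdot \frac{1}{127983} - \frac{166867}{97541}\right)}{\frac{1}{59353} + \left(141136 + 37396\right)} = \frac{-234366 + \left(\frac{78661}{42661} - \frac{166867}{97541}\right)}{\frac{1}{59353} + 178532} = \frac{-234366 + \frac{553959514}{4161196601}}{\frac{10596409797}{59353}} = \left(- \frac{975242448630452}{4161196601}\right) \frac{59353}{10596409797} = - \frac{57883565053563217556}{44093744430079499997}$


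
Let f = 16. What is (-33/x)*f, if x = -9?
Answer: 176/3 ≈ 58.667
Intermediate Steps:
(-33/x)*f = (-33/(-9))*16 = -⅑*(-33)*16 = (11/3)*16 = 176/3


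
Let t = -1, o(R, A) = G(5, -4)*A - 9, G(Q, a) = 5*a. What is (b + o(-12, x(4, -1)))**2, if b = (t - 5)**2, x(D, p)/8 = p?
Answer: 34969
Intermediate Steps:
x(D, p) = 8*p
o(R, A) = -9 - 20*A (o(R, A) = (5*(-4))*A - 9 = -20*A - 9 = -9 - 20*A)
b = 36 (b = (-1 - 5)**2 = (-6)**2 = 36)
(b + o(-12, x(4, -1)))**2 = (36 + (-9 - 160*(-1)))**2 = (36 + (-9 - 20*(-8)))**2 = (36 + (-9 + 160))**2 = (36 + 151)**2 = 187**2 = 34969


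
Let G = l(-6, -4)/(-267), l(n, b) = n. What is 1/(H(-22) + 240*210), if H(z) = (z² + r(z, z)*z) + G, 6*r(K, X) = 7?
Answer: 267/13579181 ≈ 1.9662e-5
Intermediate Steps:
r(K, X) = 7/6 (r(K, X) = (⅙)*7 = 7/6)
G = 2/89 (G = -6/(-267) = -6*(-1/267) = 2/89 ≈ 0.022472)
H(z) = 2/89 + z² + 7*z/6 (H(z) = (z² + 7*z/6) + 2/89 = 2/89 + z² + 7*z/6)
1/(H(-22) + 240*210) = 1/((2/89 + (-22)² + (7/6)*(-22)) + 240*210) = 1/((2/89 + 484 - 77/3) + 50400) = 1/(122381/267 + 50400) = 1/(13579181/267) = 267/13579181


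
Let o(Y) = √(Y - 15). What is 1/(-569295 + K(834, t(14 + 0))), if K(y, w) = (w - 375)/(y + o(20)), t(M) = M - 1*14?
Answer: -8799422651/5009471274704420 - 5*√5/3005682764822652 ≈ -1.7566e-6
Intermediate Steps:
o(Y) = √(-15 + Y)
t(M) = -14 + M (t(M) = M - 14 = -14 + M)
K(y, w) = (-375 + w)/(y + √5) (K(y, w) = (w - 375)/(y + √(-15 + 20)) = (-375 + w)/(y + √5))
1/(-569295 + K(834, t(14 + 0))) = 1/(-569295 + (-375 + (-14 + (14 + 0)))/(834 + √5)) = 1/(-569295 + (-375 + (-14 + 14))/(834 + √5)) = 1/(-569295 + (-375 + 0)/(834 + √5)) = 1/(-569295 - 375/(834 + √5))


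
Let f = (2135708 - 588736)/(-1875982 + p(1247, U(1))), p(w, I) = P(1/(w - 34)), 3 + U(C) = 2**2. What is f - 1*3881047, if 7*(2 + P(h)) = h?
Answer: -61821133732388973/15928980143 ≈ -3.8810e+6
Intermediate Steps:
P(h) = -2 + h/7
U(C) = 1 (U(C) = -3 + 2**2 = -3 + 4 = 1)
p(w, I) = -2 + 1/(7*(-34 + w)) (p(w, I) = -2 + 1/(7*(w - 34)) = -2 + 1/(7*(-34 + w)))
f = -13135339252/15928980143 (f = (2135708 - 588736)/(-1875982 + (477 - 14*1247)/(7*(-34 + 1247))) = 1546972/(-1875982 + (1/7)*(477 - 17458)/1213) = 1546972/(-1875982 + (1/7)*(1/1213)*(-16981)) = 1546972/(-1875982 - 16981/8491) = 1546972/(-15928980143/8491) = 1546972*(-8491/15928980143) = -13135339252/15928980143 ≈ -0.82462)
f - 1*3881047 = -13135339252/15928980143 - 1*3881047 = -13135339252/15928980143 - 3881047 = -61821133732388973/15928980143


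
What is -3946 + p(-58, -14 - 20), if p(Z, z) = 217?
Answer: -3729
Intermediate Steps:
-3946 + p(-58, -14 - 20) = -3946 + 217 = -3729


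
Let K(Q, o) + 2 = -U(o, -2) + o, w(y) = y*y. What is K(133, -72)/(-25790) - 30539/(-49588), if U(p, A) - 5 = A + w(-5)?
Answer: 396329393/639437260 ≈ 0.61981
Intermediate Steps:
w(y) = y²
U(p, A) = 30 + A (U(p, A) = 5 + (A + (-5)²) = 5 + (A + 25) = 5 + (25 + A) = 30 + A)
K(Q, o) = -30 + o (K(Q, o) = -2 + (-(30 - 2) + o) = -2 + (-1*28 + o) = -2 + (-28 + o) = -30 + o)
K(133, -72)/(-25790) - 30539/(-49588) = (-30 - 72)/(-25790) - 30539/(-49588) = -102*(-1/25790) - 30539*(-1/49588) = 51/12895 + 30539/49588 = 396329393/639437260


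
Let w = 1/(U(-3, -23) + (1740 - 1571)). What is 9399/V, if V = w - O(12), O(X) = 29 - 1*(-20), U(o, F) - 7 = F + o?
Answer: -1409850/7349 ≈ -191.84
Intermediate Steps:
U(o, F) = 7 + F + o (U(o, F) = 7 + (F + o) = 7 + F + o)
O(X) = 49 (O(X) = 29 + 20 = 49)
w = 1/150 (w = 1/((7 - 23 - 3) + (1740 - 1571)) = 1/(-19 + 169) = 1/150 ≈ 0.0066667)
V = -7349/150 (V = 1/150 - 1*49 = 1/150 - 49 = -7349/150 ≈ -48.993)
9399/V = 9399/(-7349/150) = 9399*(-150/7349) = -1409850/7349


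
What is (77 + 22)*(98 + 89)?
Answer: 18513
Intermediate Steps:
(77 + 22)*(98 + 89) = 99*187 = 18513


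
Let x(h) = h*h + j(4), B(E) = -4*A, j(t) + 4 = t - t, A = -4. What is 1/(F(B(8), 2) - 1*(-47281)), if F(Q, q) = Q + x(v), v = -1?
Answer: 1/47294 ≈ 2.1144e-5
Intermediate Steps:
j(t) = -4 (j(t) = -4 + (t - t) = -4 + 0 = -4)
B(E) = 16 (B(E) = -4*(-4) = 16)
x(h) = -4 + h**2 (x(h) = h*h - 4 = h**2 - 4 = -4 + h**2)
F(Q, q) = -3 + Q (F(Q, q) = Q + (-4 + (-1)**2) = Q + (-4 + 1) = Q - 3 = -3 + Q)
1/(F(B(8), 2) - 1*(-47281)) = 1/((-3 + 16) - 1*(-47281)) = 1/(13 + 47281) = 1/47294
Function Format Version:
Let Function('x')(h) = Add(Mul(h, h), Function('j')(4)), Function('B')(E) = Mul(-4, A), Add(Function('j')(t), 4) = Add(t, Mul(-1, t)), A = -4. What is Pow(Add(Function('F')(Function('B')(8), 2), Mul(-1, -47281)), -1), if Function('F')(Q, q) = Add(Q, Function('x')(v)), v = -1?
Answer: Rational(1, 47294) ≈ 2.1144e-5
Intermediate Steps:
Function('j')(t) = -4 (Function('j')(t) = Add(-4, Add(t, Mul(-1, t))) = Add(-4, 0) = -4)
Function('B')(E) = 16 (Function('B')(E) = Mul(-4, -4) = 16)
Function('x')(h) = Add(-4, Pow(h, 2)) (Function('x')(h) = Add(Mul(h, h), -4) = Add(Pow(h, 2), -4) = Add(-4, Pow(h, 2)))
Function('F')(Q, q) = Add(-3, Q) (Function('F')(Q, q) = Add(Q, Add(-4, Pow(-1, 2))) = Add(Q, Add(-4, 1)) = Add(Q, -3) = Add(-3, Q))
Pow(Add(Function('F')(Function('B')(8), 2), Mul(-1, -47281)), -1) = Pow(Add(Add(-3, 16), Mul(-1, -47281)), -1) = Pow(Add(13, 47281), -1) = Pow(47294, -1) = Rational(1, 47294)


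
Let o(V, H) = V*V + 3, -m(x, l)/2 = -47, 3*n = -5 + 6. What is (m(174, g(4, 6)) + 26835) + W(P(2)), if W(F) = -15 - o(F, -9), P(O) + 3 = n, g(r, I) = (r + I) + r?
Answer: 242135/9 ≈ 26904.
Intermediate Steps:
n = ⅓ (n = (-5 + 6)/3 = (⅓)*1 = ⅓ ≈ 0.33333)
g(r, I) = I + 2*r (g(r, I) = (I + r) + r = I + 2*r)
m(x, l) = 94 (m(x, l) = -2*(-47) = 94)
P(O) = -8/3 (P(O) = -3 + ⅓ = -8/3)
o(V, H) = 3 + V² (o(V, H) = V² + 3 = 3 + V²)
W(F) = -18 - F² (W(F) = -15 - (3 + F²) = -15 + (-3 - F²) = -18 - F²)
(m(174, g(4, 6)) + 26835) + W(P(2)) = (94 + 26835) + (-18 - (-8/3)²) = 26929 + (-18 - 1*64/9) = 26929 + (-18 - 64/9) = 26929 - 226/9 = 242135/9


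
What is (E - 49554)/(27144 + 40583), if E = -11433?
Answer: -60987/67727 ≈ -0.90048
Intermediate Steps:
(E - 49554)/(27144 + 40583) = (-11433 - 49554)/(27144 + 40583) = -60987/67727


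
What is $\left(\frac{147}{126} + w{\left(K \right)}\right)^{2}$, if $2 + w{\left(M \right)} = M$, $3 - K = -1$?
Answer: $\frac{361}{36} \approx 10.028$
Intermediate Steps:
$K = 4$ ($K = 3 - -1 = 3 + 1 = 4$)
$w{\left(M \right)} = -2 + M$
$\left(\frac{147}{126} + w{\left(K \right)}\right)^{2} = \left(\frac{147}{126} + \left(-2 + 4\right)\right)^{2} = \left(147 \cdot \frac{1}{126} + 2\right)^{2} = \left(\frac{7}{6} + 2\right)^{2} = \left(\frac{19}{6}\right)^{2} = \frac{361}{36}$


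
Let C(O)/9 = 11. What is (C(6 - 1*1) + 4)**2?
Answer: 10609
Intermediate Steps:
C(O) = 99 (C(O) = 9*11 = 99)
(C(6 - 1*1) + 4)**2 = (99 + 4)**2 = 103**2 = 10609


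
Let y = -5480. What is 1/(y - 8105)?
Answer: -1/13585 ≈ -7.3611e-5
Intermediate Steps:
1/(y - 8105) = 1/(-5480 - 8105) = 1/(-13585) = -1/13585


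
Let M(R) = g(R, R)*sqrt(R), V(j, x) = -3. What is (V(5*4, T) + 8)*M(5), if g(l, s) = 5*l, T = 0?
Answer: 125*sqrt(5) ≈ 279.51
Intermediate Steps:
M(R) = 5*R**(3/2) (M(R) = (5*R)*sqrt(R) = 5*R**(3/2))
(V(5*4, T) + 8)*M(5) = (-3 + 8)*(5*5**(3/2)) = 5*(5*(5*sqrt(5))) = 5*(25*sqrt(5)) = 125*sqrt(5)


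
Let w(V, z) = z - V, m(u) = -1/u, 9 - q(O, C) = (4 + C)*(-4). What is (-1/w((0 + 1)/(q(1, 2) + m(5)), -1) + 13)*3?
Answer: 7083/169 ≈ 41.911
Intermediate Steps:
q(O, C) = 25 + 4*C (q(O, C) = 9 - (4 + C)*(-4) = 9 - (-16 - 4*C) = 9 + (16 + 4*C) = 25 + 4*C)
(-1/w((0 + 1)/(q(1, 2) + m(5)), -1) + 13)*3 = (-1/(-1 - (0 + 1)/((25 + 4*2) - 1/5)) + 13)*3 = (-1/(-1 - 1/((25 + 8) - 1*1/5)) + 13)*3 = (-1/(-1 - 1/(33 - 1/5)) + 13)*3 = (-1/(-1 - 1/164/5) + 13)*3 = (-1/(-1 - 5/164) + 13)*3 = (-1/(-169/164) + 13)*3 = (-1*(-164/169) + 13)*3 = (164/169 + 13)*3 = (2361/169)*3 = 7083/169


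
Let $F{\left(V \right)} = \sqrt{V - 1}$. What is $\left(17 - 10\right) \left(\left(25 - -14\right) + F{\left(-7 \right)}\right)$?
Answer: $273 + 14 i \sqrt{2} \approx 273.0 + 19.799 i$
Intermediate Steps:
$F{\left(V \right)} = \sqrt{-1 + V}$
$\left(17 - 10\right) \left(\left(25 - -14\right) + F{\left(-7 \right)}\right) = \left(17 - 10\right) \left(\left(25 - -14\right) + \sqrt{-1 - 7}\right) = \left(17 - 10\right) \left(\left(25 + 14\right) + \sqrt{-8}\right) = 7 \left(39 + 2 i \sqrt{2}\right) = 273 + 14 i \sqrt{2}$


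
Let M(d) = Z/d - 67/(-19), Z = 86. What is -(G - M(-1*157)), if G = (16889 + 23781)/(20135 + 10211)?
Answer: 74152800/45261059 ≈ 1.6383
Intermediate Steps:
G = 20335/15173 (G = 40670/30346 = 40670*(1/30346) = 20335/15173 ≈ 1.3402)
M(d) = 67/19 + 86/d (M(d) = 86/d - 67/(-19) = 86/d - 67*(-1/19) = 86/d + 67/19 = 67/19 + 86/d)
-(G - M(-1*157)) = -(20335/15173 - (67/19 + 86/((-1*157)))) = -(20335/15173 - (67/19 + 86/(-157))) = -(20335/15173 - (67/19 + 86*(-1/157))) = -(20335/15173 - (67/19 - 86/157)) = -(20335/15173 - 1*8885/2983) = -(20335/15173 - 8885/2983) = -1*(-74152800/45261059) = 74152800/45261059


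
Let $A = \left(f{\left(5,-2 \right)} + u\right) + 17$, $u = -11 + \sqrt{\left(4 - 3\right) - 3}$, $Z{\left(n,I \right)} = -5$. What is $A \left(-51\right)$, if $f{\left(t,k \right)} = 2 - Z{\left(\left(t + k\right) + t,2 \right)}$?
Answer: $-663 - 51 i \sqrt{2} \approx -663.0 - 72.125 i$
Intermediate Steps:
$u = -11 + i \sqrt{2}$ ($u = -11 + \sqrt{\left(4 - 3\right) - 3} = -11 + \sqrt{1 - 3} = -11 + \sqrt{-2} = -11 + i \sqrt{2} \approx -11.0 + 1.4142 i$)
$f{\left(t,k \right)} = 7$ ($f{\left(t,k \right)} = 2 - -5 = 2 + 5 = 7$)
$A = 13 + i \sqrt{2}$ ($A = \left(7 - \left(11 - i \sqrt{2}\right)\right) + 17 = \left(-4 + i \sqrt{2}\right) + 17 = 13 + i \sqrt{2} \approx 13.0 + 1.4142 i$)
$A \left(-51\right) = \left(13 + i \sqrt{2}\right) \left(-51\right) = -663 - 51 i \sqrt{2}$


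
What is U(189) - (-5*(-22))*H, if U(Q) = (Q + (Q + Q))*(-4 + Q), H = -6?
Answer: 105555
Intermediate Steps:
U(Q) = 3*Q*(-4 + Q) (U(Q) = (Q + 2*Q)*(-4 + Q) = (3*Q)*(-4 + Q) = 3*Q*(-4 + Q))
U(189) - (-5*(-22))*H = 3*189*(-4 + 189) - (-5*(-22))*(-6) = 3*189*185 - 110*(-6) = 104895 - 1*(-660) = 104895 + 660 = 105555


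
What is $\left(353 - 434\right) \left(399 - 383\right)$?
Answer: $-1296$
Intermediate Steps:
$\left(353 - 434\right) \left(399 - 383\right) = \left(-81\right) 16 = -1296$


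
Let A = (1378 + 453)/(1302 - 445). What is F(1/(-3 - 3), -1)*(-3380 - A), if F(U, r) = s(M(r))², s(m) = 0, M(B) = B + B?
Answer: 0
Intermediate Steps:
M(B) = 2*B
A = 1831/857 ≈ 2.1365
F(U, r) = 0 (F(U, r) = 0² = 0)
F(1/(-3 - 3), -1)*(-3380 - A) = 0*(-3380 - 1*1831/857) = 0*(-3380 - 1831/857) = 0*(-2898491/857) = 0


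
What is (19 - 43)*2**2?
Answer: -96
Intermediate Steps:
(19 - 43)*2**2 = -24*4 = -96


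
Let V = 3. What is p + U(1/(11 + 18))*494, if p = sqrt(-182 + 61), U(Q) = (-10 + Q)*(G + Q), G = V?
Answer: -12563408/841 + 11*I ≈ -14939.0 + 11.0*I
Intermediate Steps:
G = 3
U(Q) = (-10 + Q)*(3 + Q)
p = 11*I (p = sqrt(-121) = 11*I ≈ 11.0*I)
p + U(1/(11 + 18))*494 = 11*I + (-30 + (1/(11 + 18))**2 - 7/(11 + 18))*494 = 11*I + (-30 + (1/29)**2 - 7/29)*494 = 11*I + (-30 + (1/29)**2 - 7*1/29)*494 = 11*I + (-30 + 1/841 - 7/29)*494 = 11*I - 25432/841*494 = 11*I - 12563408/841 = -12563408/841 + 11*I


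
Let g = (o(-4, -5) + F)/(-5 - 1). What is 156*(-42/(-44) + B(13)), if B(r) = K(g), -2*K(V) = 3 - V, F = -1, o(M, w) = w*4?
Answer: 2067/11 ≈ 187.91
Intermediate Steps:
o(M, w) = 4*w
g = 7/2 (g = (4*(-5) - 1)/(-5 - 1) = (-20 - 1)/(-6) = -21*(-⅙) = 7/2 ≈ 3.5000)
K(V) = -3/2 + V/2 (K(V) = -(3 - V)/2 = -3/2 + V/2)
B(r) = ¼ (B(r) = -3/2 + (½)*(7/2) = -3/2 + 7/4 = ¼)
156*(-42/(-44) + B(13)) = 156*(-42/(-44) + ¼) = 156*(-42*(-1/44) + ¼) = 156*(21/22 + ¼) = 156*(53/44) = 2067/11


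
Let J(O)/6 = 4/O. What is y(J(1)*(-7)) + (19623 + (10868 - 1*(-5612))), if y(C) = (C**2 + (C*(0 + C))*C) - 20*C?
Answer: -4673945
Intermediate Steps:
J(O) = 24/O (J(O) = 6*(4/O) = 24/O)
y(C) = C**2 + C**3 - 20*C (y(C) = (C**2 + (C*C)*C) - 20*C = (C**2 + C**2*C) - 20*C = (C**2 + C**3) - 20*C = C**2 + C**3 - 20*C)
y(J(1)*(-7)) + (19623 + (10868 - 1*(-5612))) = ((24/1)*(-7))*(-20 + (24/1)*(-7) + ((24/1)*(-7))**2) + (19623 + (10868 - 1*(-5612))) = ((24*1)*(-7))*(-20 + (24*1)*(-7) + ((24*1)*(-7))**2) + (19623 + (10868 + 5612)) = (24*(-7))*(-20 + 24*(-7) + (24*(-7))**2) + (19623 + 16480) = -168*(-20 - 168 + (-168)**2) + 36103 = -168*(-20 - 168 + 28224) + 36103 = -168*28036 + 36103 = -4710048 + 36103 = -4673945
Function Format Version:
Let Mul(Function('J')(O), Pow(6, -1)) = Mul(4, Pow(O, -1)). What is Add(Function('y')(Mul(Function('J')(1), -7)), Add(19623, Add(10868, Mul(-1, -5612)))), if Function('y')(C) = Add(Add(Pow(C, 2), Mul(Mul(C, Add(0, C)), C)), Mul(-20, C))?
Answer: -4673945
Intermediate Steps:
Function('J')(O) = Mul(24, Pow(O, -1)) (Function('J')(O) = Mul(6, Mul(4, Pow(O, -1))) = Mul(24, Pow(O, -1)))
Function('y')(C) = Add(Pow(C, 2), Pow(C, 3), Mul(-20, C)) (Function('y')(C) = Add(Add(Pow(C, 2), Mul(Mul(C, C), C)), Mul(-20, C)) = Add(Add(Pow(C, 2), Mul(Pow(C, 2), C)), Mul(-20, C)) = Add(Add(Pow(C, 2), Pow(C, 3)), Mul(-20, C)) = Add(Pow(C, 2), Pow(C, 3), Mul(-20, C)))
Add(Function('y')(Mul(Function('J')(1), -7)), Add(19623, Add(10868, Mul(-1, -5612)))) = Add(Mul(Mul(Mul(24, Pow(1, -1)), -7), Add(-20, Mul(Mul(24, Pow(1, -1)), -7), Pow(Mul(Mul(24, Pow(1, -1)), -7), 2))), Add(19623, Add(10868, Mul(-1, -5612)))) = Add(Mul(Mul(Mul(24, 1), -7), Add(-20, Mul(Mul(24, 1), -7), Pow(Mul(Mul(24, 1), -7), 2))), Add(19623, Add(10868, 5612))) = Add(Mul(Mul(24, -7), Add(-20, Mul(24, -7), Pow(Mul(24, -7), 2))), Add(19623, 16480)) = Add(Mul(-168, Add(-20, -168, Pow(-168, 2))), 36103) = Add(Mul(-168, Add(-20, -168, 28224)), 36103) = Add(Mul(-168, 28036), 36103) = Add(-4710048, 36103) = -4673945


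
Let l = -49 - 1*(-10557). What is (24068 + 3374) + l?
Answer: 37950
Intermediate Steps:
l = 10508 (l = -49 + 10557 = 10508)
(24068 + 3374) + l = (24068 + 3374) + 10508 = 27442 + 10508 = 37950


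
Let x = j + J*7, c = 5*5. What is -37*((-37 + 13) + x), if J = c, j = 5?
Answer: -5772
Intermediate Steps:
c = 25
J = 25
x = 180 (x = 5 + 25*7 = 5 + 175 = 180)
-37*((-37 + 13) + x) = -37*((-37 + 13) + 180) = -37*(-24 + 180) = -37*156 = -5772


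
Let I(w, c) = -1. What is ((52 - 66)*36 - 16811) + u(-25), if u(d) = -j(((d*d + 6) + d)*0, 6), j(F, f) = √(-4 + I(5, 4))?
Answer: -17315 - I*√5 ≈ -17315.0 - 2.2361*I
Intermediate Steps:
j(F, f) = I*√5 (j(F, f) = √(-4 - 1) = √(-5) = I*√5)
u(d) = -I*√5
((52 - 66)*36 - 16811) + u(-25) = ((52 - 66)*36 - 16811) - I*√5 = (-14*36 - 16811) - I*√5 = (-504 - 16811) - I*√5 = -17315 - I*√5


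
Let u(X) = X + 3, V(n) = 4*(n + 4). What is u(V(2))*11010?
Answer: 297270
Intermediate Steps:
V(n) = 16 + 4*n (V(n) = 4*(4 + n) = 16 + 4*n)
u(X) = 3 + X
u(V(2))*11010 = (3 + (16 + 4*2))*11010 = (3 + (16 + 8))*11010 = (3 + 24)*11010 = 27*11010 = 297270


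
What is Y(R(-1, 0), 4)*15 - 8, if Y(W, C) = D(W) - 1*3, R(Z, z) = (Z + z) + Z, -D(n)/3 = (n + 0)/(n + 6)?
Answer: -61/2 ≈ -30.500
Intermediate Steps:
D(n) = -3*n/(6 + n) (D(n) = -3*(n + 0)/(n + 6) = -3*n/(6 + n))
R(Z, z) = z + 2*Z
Y(W, C) = -3 - 3*W/(6 + W) (Y(W, C) = -3*W/(6 + W) - 1*3 = -3*W/(6 + W) - 3 = -3 - 3*W/(6 + W))
Y(R(-1, 0), 4)*15 - 8 = (6*(-3 - (0 + 2*(-1)))/(6 + (0 + 2*(-1))))*15 - 8 = (6*(-3 - (0 - 2))/(6 + (0 - 2)))*15 - 8 = (6*(-3 - 1*(-2))/(6 - 2))*15 - 8 = (6*(-3 + 2)/4)*15 - 8 = (6*(¼)*(-1))*15 - 8 = -3/2*15 - 8 = -45/2 - 8 = -61/2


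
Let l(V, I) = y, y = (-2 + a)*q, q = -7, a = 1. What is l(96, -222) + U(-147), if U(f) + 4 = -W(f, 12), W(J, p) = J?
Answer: 150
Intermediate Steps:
y = 7 (y = (-2 + 1)*(-7) = -1*(-7) = 7)
l(V, I) = 7
U(f) = -4 - f
l(96, -222) + U(-147) = 7 + (-4 - 1*(-147)) = 7 + (-4 + 147) = 7 + 143 = 150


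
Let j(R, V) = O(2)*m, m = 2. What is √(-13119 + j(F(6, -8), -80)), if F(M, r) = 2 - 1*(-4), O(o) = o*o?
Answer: I*√13111 ≈ 114.5*I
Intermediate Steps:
O(o) = o²
F(M, r) = 6 (F(M, r) = 2 + 4 = 6)
j(R, V) = 8 (j(R, V) = 2²*2 = 4*2 = 8)
√(-13119 + j(F(6, -8), -80)) = √(-13119 + 8) = √(-13111) = I*√13111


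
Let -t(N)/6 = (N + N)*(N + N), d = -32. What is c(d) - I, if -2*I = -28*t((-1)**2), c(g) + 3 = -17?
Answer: 316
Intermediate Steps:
t(N) = -24*N**2 (t(N) = -6*(N + N)*(N + N) = -6*2*N*2*N = -24*N**2)
c(g) = -20 (c(g) = -3 - 17 = -20)
I = -336 (I = -(-14)*(-24*((-1)**2)**2) = -(-14)*(-24*1**2) = -(-14)*(-24*1) = -(-14)*(-24) = -1/2*672 = -336)
c(d) - I = -20 - 1*(-336) = -20 + 336 = 316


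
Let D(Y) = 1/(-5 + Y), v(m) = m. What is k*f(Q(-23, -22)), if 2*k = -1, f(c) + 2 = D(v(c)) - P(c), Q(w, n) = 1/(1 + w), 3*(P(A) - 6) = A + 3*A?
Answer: 1656/407 ≈ 4.0688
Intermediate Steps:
P(A) = 6 + 4*A/3 (P(A) = 6 + (A + 3*A)/3 = 6 + (4*A)/3 = 6 + 4*A/3)
f(c) = -8 + 1/(-5 + c) - 4*c/3 (f(c) = -2 + (1/(-5 + c) - (6 + 4*c/3)) = -2 + (1/(-5 + c) + (-6 - 4*c/3)) = -2 + (-6 + 1/(-5 + c) - 4*c/3) = -8 + 1/(-5 + c) - 4*c/3)
k = -½ (k = (½)*(-1) = -½ ≈ -0.50000)
k*f(Q(-23, -22)) = -(123 - 4/(1 - 23) - 4/(1 - 23)²)/(6*(-5 + 1/(1 - 23))) = -(123 - 4/(-22) - 4*(1/(-22))²)/(6*(-5 + 1/(-22))) = -(123 - 4*(-1/22) - 4*(-1/22)²)/(6*(-5 - 1/22)) = -(123 + 2/11 - 4*1/484)/(6*(-111/22)) = -(-22)*(123 + 2/11 - 1/121)/(6*111) = -(-22)*14904/(6*111*121) = -½*(-3312/407) = 1656/407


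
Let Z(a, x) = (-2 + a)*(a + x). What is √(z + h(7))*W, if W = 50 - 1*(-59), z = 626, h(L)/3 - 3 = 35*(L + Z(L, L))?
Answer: 436*√545 ≈ 10179.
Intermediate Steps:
h(L) = 9 - 315*L + 210*L² (h(L) = 9 + 3*(35*(L + (L² - 2*L - 2*L + L*L))) = 9 + 3*(35*(L + (L² - 2*L - 2*L + L²))) = 9 + 3*(35*(L + (-4*L + 2*L²))) = 9 + 3*(35*(-3*L + 2*L²)) = 9 + 3*(-105*L + 70*L²) = 9 + (-315*L + 210*L²) = 9 - 315*L + 210*L²)
W = 109 (W = 50 + 59 = 109)
√(z + h(7))*W = √(626 + (9 - 315*7 + 210*7²))*109 = √(626 + (9 - 2205 + 210*49))*109 = √(626 + (9 - 2205 + 10290))*109 = √(626 + 8094)*109 = √8720*109 = (4*√545)*109 = 436*√545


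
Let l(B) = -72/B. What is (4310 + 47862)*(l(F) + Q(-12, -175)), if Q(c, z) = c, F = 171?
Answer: -12312592/19 ≈ -6.4803e+5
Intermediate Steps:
(4310 + 47862)*(l(F) + Q(-12, -175)) = (4310 + 47862)*(-72/171 - 12) = 52172*(-72*1/171 - 12) = 52172*(-8/19 - 12) = 52172*(-236/19) = -12312592/19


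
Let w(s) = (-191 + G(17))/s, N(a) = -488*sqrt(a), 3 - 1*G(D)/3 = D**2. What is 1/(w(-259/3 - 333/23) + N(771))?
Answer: -167827412/2961363081759101 - 23612336768*sqrt(771)/8884089245277303 ≈ -7.3856e-5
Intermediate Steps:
G(D) = 9 - 3*D**2
w(s) = -1049/s (w(s) = (-191 + (9 - 3*17**2))/s = (-191 + (9 - 3*289))/s = (-191 + (9 - 867))/s = (-191 - 858)/s = -1049/s)
1/(w(-259/3 - 333/23) + N(771)) = 1/(-1049/(-259/3 - 333/23) - 488*sqrt(771)) = 1/(-1049/(-6956/69) - 488*sqrt(771)) = 1/(-1049*(-69/6956) - 488*sqrt(771)) = 1/(72381/6956 - 488*sqrt(771))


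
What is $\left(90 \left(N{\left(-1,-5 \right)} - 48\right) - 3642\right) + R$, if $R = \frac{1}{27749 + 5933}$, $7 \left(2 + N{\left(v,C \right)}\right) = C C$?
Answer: $- \frac{1843887401}{235774} \approx -7820.6$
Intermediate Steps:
$N{\left(v,C \right)} = -2 + \frac{C^{2}}{7}$ ($N{\left(v,C \right)} = -2 + \frac{C C}{7} = -2 + \frac{C^{2}}{7}$)
$R = \frac{1}{33682} \approx 2.9689 \cdot 10^{-5}$
$\left(90 \left(N{\left(-1,-5 \right)} - 48\right) - 3642\right) + R = \left(90 \left(\left(-2 + \frac{\left(-5\right)^{2}}{7}\right) - 48\right) - 3642\right) + \frac{1}{33682} = \left(90 \left(\left(-2 + \frac{1}{7} \cdot 25\right) - 48\right) - 3642\right) + \frac{1}{33682} = \left(90 \left(\left(-2 + \frac{25}{7}\right) - 48\right) - 3642\right) + \frac{1}{33682} = \left(90 \left(\frac{11}{7} - 48\right) - 3642\right) + \frac{1}{33682} = \left(90 \left(- \frac{325}{7}\right) - 3642\right) + \frac{1}{33682} = \left(- \frac{29250}{7} - 3642\right) + \frac{1}{33682} = - \frac{54744}{7} + \frac{1}{33682} = - \frac{1843887401}{235774}$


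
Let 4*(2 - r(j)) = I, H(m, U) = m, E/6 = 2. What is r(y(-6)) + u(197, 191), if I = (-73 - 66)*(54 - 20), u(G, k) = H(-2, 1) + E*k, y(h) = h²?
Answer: 6947/2 ≈ 3473.5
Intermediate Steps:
E = 12 (E = 6*2 = 12)
u(G, k) = -2 + 12*k
I = -4726 (I = -139*34 = -4726)
r(j) = 2367/2 (r(j) = 2 - ¼*(-4726) = 2 + 2363/2 = 2367/2)
r(y(-6)) + u(197, 191) = 2367/2 + (-2 + 12*191) = 2367/2 + (-2 + 2292) = 2367/2 + 2290 = 6947/2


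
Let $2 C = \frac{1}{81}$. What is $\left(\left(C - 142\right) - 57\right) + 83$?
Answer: $- \frac{18791}{162} \approx -115.99$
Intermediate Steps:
$C = \frac{1}{162}$ ($C = \frac{1}{2 \cdot 81} = \frac{1}{2} \cdot \frac{1}{81} = \frac{1}{162} \approx 0.0061728$)
$\left(\left(C - 142\right) - 57\right) + 83 = \left(\left(\frac{1}{162} - 142\right) - 57\right) + 83 = \left(- \frac{23003}{162} - 57\right) + 83 = - \frac{32237}{162} + 83 = - \frac{18791}{162}$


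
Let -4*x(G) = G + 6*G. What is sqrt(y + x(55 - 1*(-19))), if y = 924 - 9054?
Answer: I*sqrt(33038)/2 ≈ 90.882*I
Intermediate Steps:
y = -8130
x(G) = -7*G/4 (x(G) = -(G + 6*G)/4 = -7*G/4)
sqrt(y + x(55 - 1*(-19))) = sqrt(-8130 - 7*(55 - 1*(-19))/4) = sqrt(-8130 - 7*(55 + 19)/4) = sqrt(-8130 - 7/4*74) = sqrt(-8130 - 259/2) = sqrt(-16519/2) = I*sqrt(33038)/2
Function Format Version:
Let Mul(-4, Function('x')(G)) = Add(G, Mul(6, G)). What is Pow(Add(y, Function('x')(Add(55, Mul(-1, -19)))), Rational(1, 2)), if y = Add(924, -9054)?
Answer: Mul(Rational(1, 2), I, Pow(33038, Rational(1, 2))) ≈ Mul(90.882, I)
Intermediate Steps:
y = -8130
Function('x')(G) = Mul(Rational(-7, 4), G) (Function('x')(G) = Mul(Rational(-1, 4), Add(G, Mul(6, G))) = Mul(Rational(-1, 4), Mul(7, G)) = Mul(Rational(-7, 4), G))
Pow(Add(y, Function('x')(Add(55, Mul(-1, -19)))), Rational(1, 2)) = Pow(Add(-8130, Mul(Rational(-7, 4), Add(55, Mul(-1, -19)))), Rational(1, 2)) = Pow(Add(-8130, Mul(Rational(-7, 4), Add(55, 19))), Rational(1, 2)) = Pow(Add(-8130, Mul(Rational(-7, 4), 74)), Rational(1, 2)) = Pow(Add(-8130, Rational(-259, 2)), Rational(1, 2)) = Pow(Rational(-16519, 2), Rational(1, 2)) = Mul(Rational(1, 2), I, Pow(33038, Rational(1, 2)))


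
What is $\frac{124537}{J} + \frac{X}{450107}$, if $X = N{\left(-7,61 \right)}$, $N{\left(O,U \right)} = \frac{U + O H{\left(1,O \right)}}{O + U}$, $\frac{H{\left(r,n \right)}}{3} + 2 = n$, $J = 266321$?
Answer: $\frac{1513517627518}{3236569551369} \approx 0.46763$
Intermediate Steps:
$H{\left(r,n \right)} = -6 + 3 n$
$N{\left(O,U \right)} = \frac{U + O \left(-6 + 3 O\right)}{O + U}$
$X = \frac{125}{27}$ ($X = \frac{61 + 3 \left(-7\right) \left(-2 - 7\right)}{-7 + 61} = \frac{61 + 3 \left(-7\right) \left(-9\right)}{54} = \frac{61 + 189}{54} = \frac{1}{54} \cdot 250 = \frac{125}{27} \approx 4.6296$)
$\frac{124537}{J} + \frac{X}{450107} = \frac{124537}{266321} + \frac{125}{27 \cdot 450107} = 124537 \cdot \frac{1}{266321} + \frac{125}{27} \cdot \frac{1}{450107} = \frac{124537}{266321} + \frac{125}{12152889} = \frac{1513517627518}{3236569551369}$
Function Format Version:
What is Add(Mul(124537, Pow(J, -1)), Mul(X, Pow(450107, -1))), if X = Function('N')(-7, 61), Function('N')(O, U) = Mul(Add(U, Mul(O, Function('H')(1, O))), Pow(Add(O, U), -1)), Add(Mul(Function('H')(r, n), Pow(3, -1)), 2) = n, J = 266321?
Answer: Rational(1513517627518, 3236569551369) ≈ 0.46763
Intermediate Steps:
Function('H')(r, n) = Add(-6, Mul(3, n))
Function('N')(O, U) = Mul(Pow(Add(O, U), -1), Add(U, Mul(O, Add(-6, Mul(3, O))))) (Function('N')(O, U) = Mul(Add(U, Mul(O, Add(-6, Mul(3, O)))), Pow(Add(O, U), -1)) = Mul(Pow(Add(O, U), -1), Add(U, Mul(O, Add(-6, Mul(3, O))))))
X = Rational(125, 27) (X = Mul(Pow(Add(-7, 61), -1), Add(61, Mul(3, -7, Add(-2, -7)))) = Mul(Pow(54, -1), Add(61, Mul(3, -7, -9))) = Mul(Rational(1, 54), Add(61, 189)) = Mul(Rational(1, 54), 250) = Rational(125, 27) ≈ 4.6296)
Add(Mul(124537, Pow(J, -1)), Mul(X, Pow(450107, -1))) = Add(Mul(124537, Pow(266321, -1)), Mul(Rational(125, 27), Pow(450107, -1))) = Add(Mul(124537, Rational(1, 266321)), Mul(Rational(125, 27), Rational(1, 450107))) = Add(Rational(124537, 266321), Rational(125, 12152889)) = Rational(1513517627518, 3236569551369)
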